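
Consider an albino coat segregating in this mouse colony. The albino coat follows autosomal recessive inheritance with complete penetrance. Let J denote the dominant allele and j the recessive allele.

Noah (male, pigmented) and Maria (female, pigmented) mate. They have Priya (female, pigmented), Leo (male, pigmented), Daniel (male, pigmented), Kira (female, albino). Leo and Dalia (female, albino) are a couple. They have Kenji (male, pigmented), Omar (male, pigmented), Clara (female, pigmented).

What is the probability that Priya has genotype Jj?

2/3

Noah is pigmented so carries J and passed j to Kira (jj), so Noah is Jj.
Maria is pigmented so carries J and passed j to Kira (jj), so Maria is Jj.
Their cross gives offspring ratios 1/4 JJ : 1/2 Jj : 1/4 jj. Conditioning on Priya being pigmented, P(Jj) = 1/2 / 3/4 = 2/3.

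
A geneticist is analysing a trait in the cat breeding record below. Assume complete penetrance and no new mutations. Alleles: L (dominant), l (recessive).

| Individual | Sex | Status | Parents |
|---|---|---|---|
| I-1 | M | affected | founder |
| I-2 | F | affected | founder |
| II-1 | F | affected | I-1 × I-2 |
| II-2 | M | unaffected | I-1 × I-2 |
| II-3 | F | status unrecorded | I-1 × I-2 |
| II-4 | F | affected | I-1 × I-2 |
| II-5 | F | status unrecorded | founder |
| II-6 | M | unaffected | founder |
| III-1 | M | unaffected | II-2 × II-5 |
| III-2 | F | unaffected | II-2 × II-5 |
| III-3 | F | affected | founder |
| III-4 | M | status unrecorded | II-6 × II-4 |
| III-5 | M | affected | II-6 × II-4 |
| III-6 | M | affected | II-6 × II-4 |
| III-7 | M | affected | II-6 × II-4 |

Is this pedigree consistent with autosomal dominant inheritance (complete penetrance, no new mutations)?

A consistent assignment under autosomal dominant exists: I-1 Ll, I-2 Ll, II-1 LL, II-2 ll, II-3 LL, II-4 LL, II-5 Ll, II-6 ll, III-1 ll, III-2 ll, III-3 LL, III-4 Ll, III-5 Ll, III-6 Ll, III-7 Ll.
In this assignment every recorded phenotype matches its genotype and every non-founder's genotype is obtainable from its parents' genotypes, so the pedigree is consistent.

Yes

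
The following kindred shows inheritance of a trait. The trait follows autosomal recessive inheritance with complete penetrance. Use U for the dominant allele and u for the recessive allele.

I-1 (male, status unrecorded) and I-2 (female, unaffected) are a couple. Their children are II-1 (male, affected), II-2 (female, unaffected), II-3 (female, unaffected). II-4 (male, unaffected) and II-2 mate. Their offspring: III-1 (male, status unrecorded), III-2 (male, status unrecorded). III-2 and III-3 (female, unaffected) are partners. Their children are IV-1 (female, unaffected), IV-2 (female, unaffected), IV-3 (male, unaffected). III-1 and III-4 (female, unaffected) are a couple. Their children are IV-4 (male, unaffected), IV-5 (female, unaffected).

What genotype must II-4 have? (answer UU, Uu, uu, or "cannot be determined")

cannot be determined

II-4's phenotype allows UU or Uu, and no parent or child forces a single allele at both positions; consistent genotype assignments exist with II-4 as UU or Uu.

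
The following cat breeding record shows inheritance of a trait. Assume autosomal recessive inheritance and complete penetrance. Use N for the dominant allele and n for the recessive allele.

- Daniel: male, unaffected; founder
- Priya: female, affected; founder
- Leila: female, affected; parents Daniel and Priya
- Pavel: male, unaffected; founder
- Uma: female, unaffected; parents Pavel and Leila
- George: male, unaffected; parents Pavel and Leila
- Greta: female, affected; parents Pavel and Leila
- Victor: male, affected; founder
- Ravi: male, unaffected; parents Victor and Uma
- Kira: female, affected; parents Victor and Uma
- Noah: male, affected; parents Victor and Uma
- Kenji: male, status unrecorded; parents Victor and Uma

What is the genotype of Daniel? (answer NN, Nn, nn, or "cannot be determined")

From phenotype alone, Daniel is NN or Nn.
Daniel is unaffected so carries N and passed n to Leila (nn), so Daniel is Nn.

Nn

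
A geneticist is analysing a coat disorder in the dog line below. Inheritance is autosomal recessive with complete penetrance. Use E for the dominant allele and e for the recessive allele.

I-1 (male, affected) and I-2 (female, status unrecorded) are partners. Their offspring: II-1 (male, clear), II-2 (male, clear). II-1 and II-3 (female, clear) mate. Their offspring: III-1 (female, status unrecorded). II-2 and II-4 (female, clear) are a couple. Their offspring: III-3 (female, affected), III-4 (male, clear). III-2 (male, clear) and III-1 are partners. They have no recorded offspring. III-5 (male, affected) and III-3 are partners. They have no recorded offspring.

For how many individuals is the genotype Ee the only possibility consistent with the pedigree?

Obligate heterozygotes: II-1 is clear so carries E and received e from I-1 (ee), so II-1 is Ee; II-2 is clear so carries E and received e from I-1 (ee), so II-2 is Ee; II-4 is clear so carries E and passed e to III-3 (ee), so II-4 is Ee.
Every other individual is either homozygous by phenotype or has at least one consistent homozygous assignment, so the count is 3.

3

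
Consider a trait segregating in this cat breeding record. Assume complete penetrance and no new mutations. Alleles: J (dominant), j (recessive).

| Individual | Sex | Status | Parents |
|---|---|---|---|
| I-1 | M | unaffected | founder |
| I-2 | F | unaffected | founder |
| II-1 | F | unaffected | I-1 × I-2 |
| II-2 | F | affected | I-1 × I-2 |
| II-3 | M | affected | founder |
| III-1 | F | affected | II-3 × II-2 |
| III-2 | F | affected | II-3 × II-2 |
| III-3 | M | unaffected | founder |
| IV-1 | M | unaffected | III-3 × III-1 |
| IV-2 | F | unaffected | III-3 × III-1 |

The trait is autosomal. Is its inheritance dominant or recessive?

I-1 and I-2 are both unaffected yet have an affected child II-2. Under dominance, an affected child requires at least one affected parent, so the trait cannot be dominant.

recessive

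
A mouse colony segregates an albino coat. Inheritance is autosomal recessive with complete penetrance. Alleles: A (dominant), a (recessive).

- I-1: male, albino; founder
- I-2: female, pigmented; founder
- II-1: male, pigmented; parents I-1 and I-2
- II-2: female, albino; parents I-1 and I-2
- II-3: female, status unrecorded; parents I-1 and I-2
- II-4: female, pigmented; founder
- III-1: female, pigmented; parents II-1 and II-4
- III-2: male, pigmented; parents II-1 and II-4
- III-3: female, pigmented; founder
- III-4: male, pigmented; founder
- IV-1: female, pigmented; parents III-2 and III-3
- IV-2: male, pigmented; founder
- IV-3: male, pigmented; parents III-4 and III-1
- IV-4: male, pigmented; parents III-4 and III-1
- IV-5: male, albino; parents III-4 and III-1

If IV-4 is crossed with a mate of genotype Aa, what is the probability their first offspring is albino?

1/6

III-4 is pigmented so carries A and passed a to IV-5 (aa), so III-4 is Aa.
III-1 is pigmented so carries A and passed a to IV-5 (aa), so III-1 is Aa.
IV-4 is a pigmented offspring of III-4 (Aa) × III-1 (Aa), whose cross gives 1/4 AA : 1/2 Aa : 1/4 aa; conditioning on being pigmented, IV-4 is AA with probability 1/3, Aa with probability 2/3.
Summing over parental genotype combinations, P(offspring is albino) = 2/3·1/4 = 1/6.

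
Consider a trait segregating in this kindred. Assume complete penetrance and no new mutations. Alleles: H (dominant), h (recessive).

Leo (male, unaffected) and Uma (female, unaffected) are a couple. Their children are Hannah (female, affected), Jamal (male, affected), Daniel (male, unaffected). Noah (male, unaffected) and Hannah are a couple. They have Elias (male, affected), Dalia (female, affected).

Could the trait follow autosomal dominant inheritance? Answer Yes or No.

No

Under autosomal dominant, Hannah (affected, female) cannot arise from Leo (unaffected) × Uma (unaffected).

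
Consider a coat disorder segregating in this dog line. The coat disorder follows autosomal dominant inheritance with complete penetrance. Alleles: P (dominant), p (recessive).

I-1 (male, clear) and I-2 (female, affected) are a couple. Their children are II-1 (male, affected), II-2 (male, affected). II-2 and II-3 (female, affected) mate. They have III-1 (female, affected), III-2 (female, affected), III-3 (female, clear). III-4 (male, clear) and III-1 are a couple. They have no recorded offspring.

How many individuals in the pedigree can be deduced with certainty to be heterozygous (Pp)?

Obligate heterozygotes: II-1 is affected so carries P and received p from I-1 (pp), so II-1 is Pp; II-2 is affected so carries P and received p from I-1 (pp), so II-2 is Pp; II-3 is affected so carries P and passed p to III-3 (pp), so II-3 is Pp.
Every other individual is either homozygous by phenotype or has at least one consistent homozygous assignment, so the count is 3.

3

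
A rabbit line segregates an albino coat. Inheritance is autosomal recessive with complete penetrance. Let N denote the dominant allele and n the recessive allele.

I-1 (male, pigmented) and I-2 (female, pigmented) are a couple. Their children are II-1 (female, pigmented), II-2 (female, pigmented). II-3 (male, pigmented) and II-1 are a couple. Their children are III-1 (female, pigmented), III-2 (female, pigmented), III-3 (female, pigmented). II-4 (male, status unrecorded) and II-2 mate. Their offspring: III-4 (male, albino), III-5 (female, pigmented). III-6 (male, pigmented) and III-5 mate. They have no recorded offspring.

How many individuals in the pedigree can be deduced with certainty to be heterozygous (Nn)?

Obligate heterozygotes: II-2 is pigmented so carries N and passed n to III-4 (nn), so II-2 is Nn.
Every other individual is either homozygous by phenotype or has at least one consistent homozygous assignment, so the count is 1.

1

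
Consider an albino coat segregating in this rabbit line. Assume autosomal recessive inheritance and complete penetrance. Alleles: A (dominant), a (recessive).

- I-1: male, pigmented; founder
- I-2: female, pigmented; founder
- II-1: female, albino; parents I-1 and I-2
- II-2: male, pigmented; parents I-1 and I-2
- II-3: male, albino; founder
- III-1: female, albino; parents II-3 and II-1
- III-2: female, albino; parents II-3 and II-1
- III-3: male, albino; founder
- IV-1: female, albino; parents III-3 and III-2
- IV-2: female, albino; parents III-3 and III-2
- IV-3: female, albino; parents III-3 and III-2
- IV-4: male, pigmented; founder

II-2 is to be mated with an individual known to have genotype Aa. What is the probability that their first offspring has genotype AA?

I-1 is pigmented so carries A and passed a to II-1 (aa), so I-1 is Aa.
I-2 is pigmented so carries A and passed a to II-1 (aa), so I-2 is Aa.
II-2 is a pigmented offspring of I-1 (Aa) × I-2 (Aa), whose cross gives 1/4 AA : 1/2 Aa : 1/4 aa; conditioning on being pigmented, II-2 is AA with probability 1/3, Aa with probability 2/3.
Summing over parental genotype combinations, P(offspring has genotype AA) = 1/3·1/2 + 2/3·1/4 = 1/3.

1/3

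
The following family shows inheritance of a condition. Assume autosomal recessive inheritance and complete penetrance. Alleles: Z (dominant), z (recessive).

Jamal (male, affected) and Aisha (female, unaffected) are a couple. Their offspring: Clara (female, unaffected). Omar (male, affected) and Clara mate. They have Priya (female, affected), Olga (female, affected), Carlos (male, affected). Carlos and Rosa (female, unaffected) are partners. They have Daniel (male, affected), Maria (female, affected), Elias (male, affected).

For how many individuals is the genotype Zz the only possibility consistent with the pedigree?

2

Obligate heterozygotes: Clara is unaffected so carries Z and received z from Jamal (zz), so Clara is Zz; Rosa is unaffected so carries Z and passed z to Daniel (zz), so Rosa is Zz.
Every other individual is either homozygous by phenotype or has at least one consistent homozygous assignment, so the count is 2.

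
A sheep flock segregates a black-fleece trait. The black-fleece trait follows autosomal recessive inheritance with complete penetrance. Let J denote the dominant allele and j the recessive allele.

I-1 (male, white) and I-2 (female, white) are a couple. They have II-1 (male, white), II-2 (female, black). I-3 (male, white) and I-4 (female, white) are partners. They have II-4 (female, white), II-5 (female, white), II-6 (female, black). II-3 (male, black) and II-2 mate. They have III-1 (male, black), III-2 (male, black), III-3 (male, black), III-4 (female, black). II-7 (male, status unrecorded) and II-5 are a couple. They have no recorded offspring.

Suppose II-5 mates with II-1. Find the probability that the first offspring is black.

1/9

I-3 is white so carries J and passed j to II-6 (jj), so I-3 is Jj.
I-4 is white so carries J and passed j to II-6 (jj), so I-4 is Jj.
II-5 is a white offspring of I-3 (Jj) × I-4 (Jj), whose cross gives 1/4 JJ : 1/2 Jj : 1/4 jj; conditioning on being white, II-5 is JJ with probability 1/3, Jj with probability 2/3.
I-1 is white so carries J and passed j to II-2 (jj), so I-1 is Jj.
I-2 is white so carries J and passed j to II-2 (jj), so I-2 is Jj.
II-1 is a white offspring of I-1 (Jj) × I-2 (Jj), whose cross gives 1/4 JJ : 1/2 Jj : 1/4 jj; conditioning on being white, II-1 is JJ with probability 1/3, Jj with probability 2/3.
Summing over parental genotype combinations, P(offspring is black) = 4/9·1/4 = 1/9.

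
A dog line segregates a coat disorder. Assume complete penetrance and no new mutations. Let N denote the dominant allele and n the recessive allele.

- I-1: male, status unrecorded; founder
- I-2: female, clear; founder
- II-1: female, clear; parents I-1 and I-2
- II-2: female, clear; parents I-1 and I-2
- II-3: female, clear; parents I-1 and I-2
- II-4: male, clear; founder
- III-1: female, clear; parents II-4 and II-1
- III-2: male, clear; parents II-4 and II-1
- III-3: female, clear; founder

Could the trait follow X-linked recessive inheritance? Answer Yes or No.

Yes

A consistent assignment under X-linked recessive exists: I-1 X^N Y, I-2 X^N X^N, II-1 X^N X^N, II-2 X^N X^N, II-3 X^N X^N, II-4 X^N Y, III-1 X^N X^N, III-2 X^N Y, III-3 X^N X^N.
In this assignment every recorded phenotype matches its genotype and every non-founder's genotype is obtainable from its parents' genotypes, so the pedigree is consistent.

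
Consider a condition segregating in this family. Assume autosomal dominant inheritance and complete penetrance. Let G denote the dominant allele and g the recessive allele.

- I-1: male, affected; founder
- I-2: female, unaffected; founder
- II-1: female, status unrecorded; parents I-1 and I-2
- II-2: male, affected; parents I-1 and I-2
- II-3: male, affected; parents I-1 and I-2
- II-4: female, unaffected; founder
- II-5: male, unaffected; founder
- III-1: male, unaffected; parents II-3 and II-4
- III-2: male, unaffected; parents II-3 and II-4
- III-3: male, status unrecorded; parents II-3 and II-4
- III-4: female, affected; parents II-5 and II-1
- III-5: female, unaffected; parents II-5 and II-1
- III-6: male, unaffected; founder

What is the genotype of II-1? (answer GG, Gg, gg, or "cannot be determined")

Gg

From phenotype alone, II-1 is GG or Gg or gg.
II-1 passed G to III-4 (Gg, whose g came from II-5) and received g from I-2 (gg), so II-1 is Gg.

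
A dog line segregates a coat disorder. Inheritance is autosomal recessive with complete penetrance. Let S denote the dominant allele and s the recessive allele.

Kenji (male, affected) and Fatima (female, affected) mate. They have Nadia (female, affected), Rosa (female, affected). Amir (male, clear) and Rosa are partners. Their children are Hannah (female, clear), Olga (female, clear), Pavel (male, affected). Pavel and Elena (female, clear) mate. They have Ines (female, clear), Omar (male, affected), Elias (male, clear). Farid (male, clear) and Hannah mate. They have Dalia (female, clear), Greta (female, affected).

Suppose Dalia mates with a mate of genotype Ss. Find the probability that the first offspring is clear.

Farid is clear so carries S and passed s to Greta (ss), so Farid is Ss.
Hannah is clear so carries S and received s from Rosa (ss), so Hannah is Ss.
Dalia is a clear offspring of Farid (Ss) × Hannah (Ss), whose cross gives 1/4 SS : 1/2 Ss : 1/4 ss; conditioning on being clear, Dalia is SS with probability 1/3, Ss with probability 2/3.
Summing over parental genotype combinations, P(offspring is clear) = 1/3·1 + 2/3·3/4 = 5/6.

5/6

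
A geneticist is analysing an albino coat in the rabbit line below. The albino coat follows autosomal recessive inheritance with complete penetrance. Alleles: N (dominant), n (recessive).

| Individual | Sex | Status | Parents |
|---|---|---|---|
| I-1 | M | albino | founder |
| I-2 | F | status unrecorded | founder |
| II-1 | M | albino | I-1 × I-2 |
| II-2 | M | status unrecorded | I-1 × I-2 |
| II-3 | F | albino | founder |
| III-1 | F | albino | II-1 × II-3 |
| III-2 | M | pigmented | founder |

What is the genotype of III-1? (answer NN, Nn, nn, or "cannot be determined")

III-1 is albino, so III-1 is nn.

nn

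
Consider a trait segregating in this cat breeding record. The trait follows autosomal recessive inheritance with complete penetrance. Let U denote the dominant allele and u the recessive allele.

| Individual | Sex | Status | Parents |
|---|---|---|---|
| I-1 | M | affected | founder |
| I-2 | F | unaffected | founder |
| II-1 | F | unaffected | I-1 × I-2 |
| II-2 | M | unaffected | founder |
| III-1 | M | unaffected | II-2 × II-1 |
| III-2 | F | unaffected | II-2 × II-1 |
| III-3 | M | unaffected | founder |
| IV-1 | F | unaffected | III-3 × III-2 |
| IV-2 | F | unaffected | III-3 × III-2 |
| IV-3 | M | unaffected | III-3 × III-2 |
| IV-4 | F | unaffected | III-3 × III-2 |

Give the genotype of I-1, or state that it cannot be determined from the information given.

uu

I-1 is affected, so I-1 is uu.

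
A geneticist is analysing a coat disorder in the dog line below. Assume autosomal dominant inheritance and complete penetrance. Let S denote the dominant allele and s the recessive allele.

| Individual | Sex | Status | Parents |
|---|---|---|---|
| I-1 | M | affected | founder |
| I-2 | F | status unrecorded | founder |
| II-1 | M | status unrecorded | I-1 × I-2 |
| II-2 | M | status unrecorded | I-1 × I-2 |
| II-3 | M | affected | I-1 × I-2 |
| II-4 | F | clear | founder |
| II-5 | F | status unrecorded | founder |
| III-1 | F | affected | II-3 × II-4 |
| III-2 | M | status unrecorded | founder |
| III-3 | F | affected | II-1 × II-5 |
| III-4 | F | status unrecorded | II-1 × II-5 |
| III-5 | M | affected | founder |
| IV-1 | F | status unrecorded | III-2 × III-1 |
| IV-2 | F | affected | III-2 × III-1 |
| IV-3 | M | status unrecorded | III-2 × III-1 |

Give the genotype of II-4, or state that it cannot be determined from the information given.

ss

II-4 is clear, so II-4 is ss.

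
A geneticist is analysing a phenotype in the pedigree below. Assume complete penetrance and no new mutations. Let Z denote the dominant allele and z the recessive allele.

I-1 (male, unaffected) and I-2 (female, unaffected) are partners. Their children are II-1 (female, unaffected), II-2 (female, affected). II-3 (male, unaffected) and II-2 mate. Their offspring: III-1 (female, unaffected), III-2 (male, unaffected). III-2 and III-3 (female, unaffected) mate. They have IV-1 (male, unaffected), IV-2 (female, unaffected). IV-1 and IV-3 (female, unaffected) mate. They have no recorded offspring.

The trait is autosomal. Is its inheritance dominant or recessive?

recessive

I-1 and I-2 are both unaffected yet have an affected child II-2. Under dominance, an affected child requires at least one affected parent, so the trait cannot be dominant.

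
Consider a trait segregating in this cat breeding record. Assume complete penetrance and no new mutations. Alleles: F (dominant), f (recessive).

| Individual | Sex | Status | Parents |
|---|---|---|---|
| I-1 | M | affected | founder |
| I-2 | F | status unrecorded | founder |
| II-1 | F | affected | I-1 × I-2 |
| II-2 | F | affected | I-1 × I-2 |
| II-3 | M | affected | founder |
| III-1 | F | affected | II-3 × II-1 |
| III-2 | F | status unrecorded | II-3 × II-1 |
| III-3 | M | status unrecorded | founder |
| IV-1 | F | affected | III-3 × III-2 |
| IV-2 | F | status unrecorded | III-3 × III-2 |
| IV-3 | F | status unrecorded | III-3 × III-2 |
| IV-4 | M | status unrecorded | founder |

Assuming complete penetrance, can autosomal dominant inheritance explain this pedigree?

Yes

A consistent assignment under autosomal dominant exists: I-1 FF, I-2 FF, II-1 FF, II-2 FF, II-3 FF, III-1 FF, III-2 FF, III-3 FF, IV-1 FF, IV-2 FF, IV-3 FF, IV-4 FF.
In this assignment every recorded phenotype matches its genotype and every non-founder's genotype is obtainable from its parents' genotypes, so the pedigree is consistent.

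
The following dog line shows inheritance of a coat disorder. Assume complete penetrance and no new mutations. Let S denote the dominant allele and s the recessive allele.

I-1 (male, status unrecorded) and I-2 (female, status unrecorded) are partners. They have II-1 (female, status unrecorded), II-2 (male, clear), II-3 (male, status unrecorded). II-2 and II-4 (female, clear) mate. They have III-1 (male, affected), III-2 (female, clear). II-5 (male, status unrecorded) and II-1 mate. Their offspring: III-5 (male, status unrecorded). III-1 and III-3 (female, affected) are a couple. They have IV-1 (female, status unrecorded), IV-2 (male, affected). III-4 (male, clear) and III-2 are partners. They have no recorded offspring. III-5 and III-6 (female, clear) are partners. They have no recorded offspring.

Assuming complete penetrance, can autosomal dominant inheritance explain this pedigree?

No

Under autosomal dominant, III-1 (affected, male) cannot arise from II-2 (clear) × II-4 (clear).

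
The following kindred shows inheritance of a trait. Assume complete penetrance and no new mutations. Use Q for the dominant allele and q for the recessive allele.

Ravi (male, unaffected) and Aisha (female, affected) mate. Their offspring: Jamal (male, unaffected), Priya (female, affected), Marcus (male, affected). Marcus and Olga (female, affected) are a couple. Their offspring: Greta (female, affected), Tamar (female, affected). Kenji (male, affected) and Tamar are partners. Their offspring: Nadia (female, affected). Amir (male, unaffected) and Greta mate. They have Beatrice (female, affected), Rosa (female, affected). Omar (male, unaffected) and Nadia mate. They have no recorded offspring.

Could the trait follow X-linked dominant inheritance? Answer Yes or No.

A consistent assignment under X-linked dominant exists: Ravi X^q Y, Aisha X^Q X^q, Jamal X^q Y, Priya X^Q X^q, Marcus X^Q Y, Olga X^Q X^Q, Greta X^Q X^Q, Tamar X^Q X^Q, Kenji X^Q Y, Amir X^q Y, Nadia X^Q X^Q, Omar X^q Y, Beatrice X^Q X^q, Rosa X^Q X^q.
In this assignment every recorded phenotype matches its genotype and every non-founder's genotype is obtainable from its parents' genotypes, so the pedigree is consistent.

Yes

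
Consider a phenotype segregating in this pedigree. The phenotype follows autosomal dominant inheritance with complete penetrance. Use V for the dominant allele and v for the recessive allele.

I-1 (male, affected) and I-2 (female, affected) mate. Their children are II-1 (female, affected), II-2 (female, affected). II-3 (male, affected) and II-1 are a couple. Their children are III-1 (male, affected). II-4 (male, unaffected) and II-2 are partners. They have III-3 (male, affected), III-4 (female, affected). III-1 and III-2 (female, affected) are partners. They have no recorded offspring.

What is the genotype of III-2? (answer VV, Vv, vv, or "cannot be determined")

III-2's phenotype allows VV or Vv, and no parent or child forces a single allele at both positions; consistent genotype assignments exist with III-2 as VV or Vv.

cannot be determined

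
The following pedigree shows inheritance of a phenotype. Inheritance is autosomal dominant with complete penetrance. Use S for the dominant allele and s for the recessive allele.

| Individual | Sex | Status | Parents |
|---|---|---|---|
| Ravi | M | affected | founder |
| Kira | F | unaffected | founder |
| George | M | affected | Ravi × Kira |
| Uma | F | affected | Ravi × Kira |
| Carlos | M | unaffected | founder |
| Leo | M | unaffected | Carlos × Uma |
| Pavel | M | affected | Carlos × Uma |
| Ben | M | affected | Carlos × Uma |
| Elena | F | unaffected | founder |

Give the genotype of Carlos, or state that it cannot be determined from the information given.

ss

Carlos is unaffected, so Carlos is ss.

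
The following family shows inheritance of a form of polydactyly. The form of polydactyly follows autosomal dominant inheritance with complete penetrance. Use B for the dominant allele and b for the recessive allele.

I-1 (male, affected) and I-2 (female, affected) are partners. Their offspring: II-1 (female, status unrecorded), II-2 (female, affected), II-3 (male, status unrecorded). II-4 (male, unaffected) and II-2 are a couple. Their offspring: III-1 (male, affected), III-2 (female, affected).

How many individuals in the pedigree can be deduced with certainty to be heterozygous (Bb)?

2

Obligate heterozygotes: III-1 is affected so carries B and received b from II-4 (bb), so III-1 is Bb; III-2 is affected so carries B and received b from II-4 (bb), so III-2 is Bb.
Every other individual is either homozygous by phenotype or has at least one consistent homozygous assignment, so the count is 2.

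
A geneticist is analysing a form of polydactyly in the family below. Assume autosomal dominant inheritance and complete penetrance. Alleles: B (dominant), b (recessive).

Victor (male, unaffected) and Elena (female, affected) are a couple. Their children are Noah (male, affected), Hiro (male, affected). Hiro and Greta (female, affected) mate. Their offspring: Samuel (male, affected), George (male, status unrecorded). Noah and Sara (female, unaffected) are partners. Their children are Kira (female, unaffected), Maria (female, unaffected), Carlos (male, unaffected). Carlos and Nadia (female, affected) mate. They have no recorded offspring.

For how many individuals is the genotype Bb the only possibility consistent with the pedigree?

Obligate heterozygotes: Noah is affected so carries B and received b from Victor (bb), so Noah is Bb; Hiro is affected so carries B and received b from Victor (bb), so Hiro is Bb.
Every other individual is either homozygous by phenotype or has at least one consistent homozygous assignment, so the count is 2.

2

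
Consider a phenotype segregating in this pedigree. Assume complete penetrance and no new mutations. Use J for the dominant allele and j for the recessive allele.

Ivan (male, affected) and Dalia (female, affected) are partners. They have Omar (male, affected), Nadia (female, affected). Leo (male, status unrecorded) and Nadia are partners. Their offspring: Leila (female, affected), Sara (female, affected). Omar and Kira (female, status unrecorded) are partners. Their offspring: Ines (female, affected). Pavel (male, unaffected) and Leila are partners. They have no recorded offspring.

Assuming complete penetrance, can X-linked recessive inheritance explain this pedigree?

Yes

A consistent assignment under X-linked recessive exists: Ivan X^j Y, Dalia X^j X^j, Omar X^j Y, Nadia X^j X^j, Leo X^j Y, Kira X^J X^j, Leila X^j X^j, Sara X^j X^j, Pavel X^J Y, Ines X^j X^j.
In this assignment every recorded phenotype matches its genotype and every non-founder's genotype is obtainable from its parents' genotypes, so the pedigree is consistent.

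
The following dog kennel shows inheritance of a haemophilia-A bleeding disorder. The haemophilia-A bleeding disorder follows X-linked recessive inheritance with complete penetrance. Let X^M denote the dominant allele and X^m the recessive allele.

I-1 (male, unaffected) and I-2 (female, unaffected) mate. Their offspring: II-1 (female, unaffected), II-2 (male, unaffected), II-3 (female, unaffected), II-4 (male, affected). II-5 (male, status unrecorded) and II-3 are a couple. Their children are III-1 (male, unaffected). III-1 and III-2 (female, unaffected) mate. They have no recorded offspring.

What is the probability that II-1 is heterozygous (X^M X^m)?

1/2

I-1 is unaffected, so I-1 is X^M Y.
I-2 is unaffected so carries M and passed m to II-4 (X^m Y), so I-2 is X^M X^m.
Their cross gives offspring ratios 1/2 X^M X^M : 1/2 X^M X^m. Conditioning on II-1 being unaffected, P(X^M X^m) = 1/2 / 1 = 1/2.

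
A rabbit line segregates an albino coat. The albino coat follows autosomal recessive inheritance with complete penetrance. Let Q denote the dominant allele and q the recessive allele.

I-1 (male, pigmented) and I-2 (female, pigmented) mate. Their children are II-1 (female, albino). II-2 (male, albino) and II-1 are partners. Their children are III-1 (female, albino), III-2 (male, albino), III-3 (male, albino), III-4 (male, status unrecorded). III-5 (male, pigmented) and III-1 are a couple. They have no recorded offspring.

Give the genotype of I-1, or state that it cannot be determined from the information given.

Qq

From phenotype alone, I-1 is QQ or Qq.
I-1 is pigmented so carries Q and passed q to II-1 (qq), so I-1 is Qq.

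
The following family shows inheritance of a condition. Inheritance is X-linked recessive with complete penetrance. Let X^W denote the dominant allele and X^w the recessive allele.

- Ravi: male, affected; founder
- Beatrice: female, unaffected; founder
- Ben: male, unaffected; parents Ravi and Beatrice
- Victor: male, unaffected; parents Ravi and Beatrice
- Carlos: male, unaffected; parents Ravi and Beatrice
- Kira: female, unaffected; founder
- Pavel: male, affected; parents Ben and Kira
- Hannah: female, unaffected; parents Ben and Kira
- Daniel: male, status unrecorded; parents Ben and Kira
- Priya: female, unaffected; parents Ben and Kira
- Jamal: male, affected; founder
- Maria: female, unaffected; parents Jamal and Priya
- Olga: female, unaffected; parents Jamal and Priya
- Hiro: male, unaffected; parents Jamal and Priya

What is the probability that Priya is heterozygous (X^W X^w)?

Ben is unaffected, so Ben is X^W Y.
Kira is unaffected so carries W and passed w to Pavel (X^w Y), so Kira is X^W X^w.
Their cross gives offspring ratios 1/2 X^W X^W : 1/2 X^W X^w. Conditioning on Priya being unaffected, P(X^W X^w) = 1/2 / 1 = 1/2 before taking Priya's own offspring into account.
Jamal is affected, so Jamal is X^w Y.
Now use Priya's offspring. Probability of each recorded status — unaffected daughter Maria: 1/2 if Priya is X^W X^w, 1 if X^W X^W; unaffected daughter Olga: 1/2 if Priya is X^W X^w, 1 if X^W X^W; unaffected son Hiro: 1/2 if Priya is X^W X^w, 1 if X^W X^W.
Bayes: P(X^W X^w) = 1/2·1/8 / (1/2·1/8 + 1/2·1) = 1/9.

1/9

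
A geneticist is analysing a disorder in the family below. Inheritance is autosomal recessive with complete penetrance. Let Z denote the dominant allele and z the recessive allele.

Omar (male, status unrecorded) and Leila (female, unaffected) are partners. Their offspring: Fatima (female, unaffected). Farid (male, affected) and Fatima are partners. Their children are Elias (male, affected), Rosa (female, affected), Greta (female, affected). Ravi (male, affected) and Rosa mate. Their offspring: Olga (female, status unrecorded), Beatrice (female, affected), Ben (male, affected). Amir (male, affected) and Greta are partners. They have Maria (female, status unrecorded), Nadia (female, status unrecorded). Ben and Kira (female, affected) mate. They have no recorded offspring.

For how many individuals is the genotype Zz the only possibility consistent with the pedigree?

Obligate heterozygotes: Fatima is unaffected so carries Z and passed z to Elias (zz), so Fatima is Zz.
Every other individual is either homozygous by phenotype or has at least one consistent homozygous assignment, so the count is 1.

1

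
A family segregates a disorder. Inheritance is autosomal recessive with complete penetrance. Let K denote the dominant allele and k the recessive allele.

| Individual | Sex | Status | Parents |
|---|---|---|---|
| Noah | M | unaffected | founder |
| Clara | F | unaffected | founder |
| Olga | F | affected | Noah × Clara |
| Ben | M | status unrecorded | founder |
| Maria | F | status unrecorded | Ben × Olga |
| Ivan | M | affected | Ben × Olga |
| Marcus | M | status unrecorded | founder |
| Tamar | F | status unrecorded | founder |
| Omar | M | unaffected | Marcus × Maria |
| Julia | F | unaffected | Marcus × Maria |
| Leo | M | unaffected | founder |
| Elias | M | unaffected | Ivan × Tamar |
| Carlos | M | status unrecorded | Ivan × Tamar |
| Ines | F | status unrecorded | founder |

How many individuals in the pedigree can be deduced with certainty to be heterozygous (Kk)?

3

Obligate heterozygotes: Noah is unaffected so carries K and passed k to Olga (kk), so Noah is Kk; Clara is unaffected so carries K and passed k to Olga (kk), so Clara is Kk; Elias is unaffected so carries K and received k from Ivan (kk), so Elias is Kk.
Every other individual is either homozygous by phenotype or has at least one consistent homozygous assignment, so the count is 3.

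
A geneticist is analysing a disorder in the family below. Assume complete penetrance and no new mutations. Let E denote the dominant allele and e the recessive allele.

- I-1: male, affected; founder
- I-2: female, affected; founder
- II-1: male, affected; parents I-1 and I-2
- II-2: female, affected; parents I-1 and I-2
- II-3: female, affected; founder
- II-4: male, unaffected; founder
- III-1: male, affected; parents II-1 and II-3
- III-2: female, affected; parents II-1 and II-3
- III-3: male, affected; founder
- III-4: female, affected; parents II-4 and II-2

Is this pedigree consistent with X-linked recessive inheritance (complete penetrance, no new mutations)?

Under X-linked recessive, III-4 (affected, female) cannot arise from II-4 (unaffected) × II-2 (affected).

No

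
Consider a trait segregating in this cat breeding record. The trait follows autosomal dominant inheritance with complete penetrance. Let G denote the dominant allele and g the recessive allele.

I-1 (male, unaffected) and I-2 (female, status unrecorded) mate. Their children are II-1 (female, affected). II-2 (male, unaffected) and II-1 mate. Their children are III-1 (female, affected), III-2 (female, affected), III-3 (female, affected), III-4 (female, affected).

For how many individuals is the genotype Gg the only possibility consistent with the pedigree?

Obligate heterozygotes: II-1 is affected so carries G and received g from I-1 (gg), so II-1 is Gg; III-1 is affected so carries G and received g from II-2 (gg), so III-1 is Gg; III-2 is affected so carries G and received g from II-2 (gg), so III-2 is Gg; III-3 is affected so carries G and received g from II-2 (gg), so III-3 is Gg; III-4 is affected so carries G and received g from II-2 (gg), so III-4 is Gg.
Every other individual is either homozygous by phenotype or has at least one consistent homozygous assignment, so the count is 5.

5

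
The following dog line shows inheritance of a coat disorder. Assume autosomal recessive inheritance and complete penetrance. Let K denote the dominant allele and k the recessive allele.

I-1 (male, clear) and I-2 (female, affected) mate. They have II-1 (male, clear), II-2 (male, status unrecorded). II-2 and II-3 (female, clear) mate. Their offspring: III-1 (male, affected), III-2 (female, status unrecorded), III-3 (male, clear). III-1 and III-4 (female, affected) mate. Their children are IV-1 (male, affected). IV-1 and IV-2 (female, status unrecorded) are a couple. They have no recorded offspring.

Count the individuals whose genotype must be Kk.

2

Obligate heterozygotes: II-1 is clear so carries K and received k from I-2 (kk), so II-1 is Kk; II-3 is clear so carries K and passed k to III-1 (kk), so II-3 is Kk.
Every other individual is either homozygous by phenotype or has at least one consistent homozygous assignment, so the count is 2.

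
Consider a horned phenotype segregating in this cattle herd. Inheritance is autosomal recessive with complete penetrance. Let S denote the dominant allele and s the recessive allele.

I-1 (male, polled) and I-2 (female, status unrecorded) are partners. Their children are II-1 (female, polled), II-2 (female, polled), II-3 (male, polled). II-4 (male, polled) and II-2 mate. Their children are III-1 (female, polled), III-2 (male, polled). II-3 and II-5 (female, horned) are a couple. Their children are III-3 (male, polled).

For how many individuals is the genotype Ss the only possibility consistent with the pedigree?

Obligate heterozygotes: III-3 is polled so carries S and received s from II-5 (ss), so III-3 is Ss.
Every other individual is either homozygous by phenotype or has at least one consistent homozygous assignment, so the count is 1.

1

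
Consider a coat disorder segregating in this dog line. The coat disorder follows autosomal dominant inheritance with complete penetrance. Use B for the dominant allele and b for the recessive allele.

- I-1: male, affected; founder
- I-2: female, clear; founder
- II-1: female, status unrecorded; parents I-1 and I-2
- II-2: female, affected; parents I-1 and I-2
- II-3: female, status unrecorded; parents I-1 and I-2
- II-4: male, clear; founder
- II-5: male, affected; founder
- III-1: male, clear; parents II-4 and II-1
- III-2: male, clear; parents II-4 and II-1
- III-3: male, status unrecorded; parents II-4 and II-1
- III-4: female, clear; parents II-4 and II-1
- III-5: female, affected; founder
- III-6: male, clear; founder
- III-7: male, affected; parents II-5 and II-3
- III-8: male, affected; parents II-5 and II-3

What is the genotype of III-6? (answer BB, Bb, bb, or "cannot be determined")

bb

III-6 is clear, so III-6 is bb.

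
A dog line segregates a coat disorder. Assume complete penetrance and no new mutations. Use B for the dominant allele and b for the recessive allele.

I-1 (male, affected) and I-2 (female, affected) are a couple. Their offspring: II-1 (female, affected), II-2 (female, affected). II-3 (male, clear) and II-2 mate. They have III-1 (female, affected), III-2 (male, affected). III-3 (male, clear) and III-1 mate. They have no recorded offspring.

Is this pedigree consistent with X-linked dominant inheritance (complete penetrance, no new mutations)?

A consistent assignment under X-linked dominant exists: I-1 X^B Y, I-2 X^B X^B, II-1 X^B X^B, II-2 X^B X^B, II-3 X^b Y, III-1 X^B X^b, III-2 X^B Y, III-3 X^b Y.
In this assignment every recorded phenotype matches its genotype and every non-founder's genotype is obtainable from its parents' genotypes, so the pedigree is consistent.

Yes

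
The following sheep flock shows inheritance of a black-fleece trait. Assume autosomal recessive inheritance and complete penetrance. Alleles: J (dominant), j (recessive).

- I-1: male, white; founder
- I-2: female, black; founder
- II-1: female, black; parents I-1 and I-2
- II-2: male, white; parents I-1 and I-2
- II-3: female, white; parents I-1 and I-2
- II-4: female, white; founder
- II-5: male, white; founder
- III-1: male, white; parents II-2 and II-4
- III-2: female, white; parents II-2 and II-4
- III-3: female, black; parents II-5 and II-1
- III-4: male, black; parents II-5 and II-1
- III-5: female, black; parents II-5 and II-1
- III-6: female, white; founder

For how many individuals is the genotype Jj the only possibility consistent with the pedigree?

Obligate heterozygotes: I-1 is white so carries J and passed j to II-1 (jj), so I-1 is Jj; II-2 is white so carries J and received j from I-2 (jj), so II-2 is Jj; II-3 is white so carries J and received j from I-2 (jj), so II-3 is Jj; II-5 is white so carries J and passed j to III-3 (jj), so II-5 is Jj.
Every other individual is either homozygous by phenotype or has at least one consistent homozygous assignment, so the count is 4.

4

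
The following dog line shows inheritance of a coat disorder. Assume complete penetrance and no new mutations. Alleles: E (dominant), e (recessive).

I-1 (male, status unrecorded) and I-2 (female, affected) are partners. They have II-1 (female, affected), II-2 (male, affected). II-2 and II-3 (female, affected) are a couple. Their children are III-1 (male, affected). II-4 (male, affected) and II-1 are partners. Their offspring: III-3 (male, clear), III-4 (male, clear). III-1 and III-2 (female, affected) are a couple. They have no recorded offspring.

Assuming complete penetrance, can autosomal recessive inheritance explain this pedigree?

No

Under autosomal recessive, III-3 (clear, male) cannot arise from II-4 (affected) × II-1 (affected).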